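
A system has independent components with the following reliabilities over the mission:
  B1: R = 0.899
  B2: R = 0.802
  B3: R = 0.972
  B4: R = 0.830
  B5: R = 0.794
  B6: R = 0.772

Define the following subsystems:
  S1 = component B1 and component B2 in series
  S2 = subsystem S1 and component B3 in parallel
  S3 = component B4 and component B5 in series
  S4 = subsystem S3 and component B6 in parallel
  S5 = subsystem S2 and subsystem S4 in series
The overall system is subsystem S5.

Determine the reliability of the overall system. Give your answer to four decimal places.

0.9151

Series (B1 and B2): 0.899000 × 0.802000 = 0.720998
Parallel ([0.720998] and B3): 1 − (1 − 0.720998)(1 − 0.972000) = 0.992188
Series (B4 and B5): 0.830000 × 0.794000 = 0.659020
Parallel ([0.659020] and B6): 1 − (1 − 0.659020)(1 − 0.772000) = 0.922257
Series ([0.992188] and [0.922257]): 0.992188 × 0.922257 = 0.9151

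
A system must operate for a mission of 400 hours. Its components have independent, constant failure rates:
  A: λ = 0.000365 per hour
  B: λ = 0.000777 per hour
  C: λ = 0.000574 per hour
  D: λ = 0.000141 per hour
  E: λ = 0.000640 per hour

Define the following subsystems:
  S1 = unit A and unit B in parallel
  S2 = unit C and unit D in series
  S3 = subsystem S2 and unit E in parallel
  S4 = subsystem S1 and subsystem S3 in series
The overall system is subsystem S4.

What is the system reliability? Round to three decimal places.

R(A) = exp(−0.000365 × 400) = 0.86416
R(B) = exp(−0.000777 × 400) = 0.73286
R(C) = exp(−0.000574 × 400) = 0.79485
R(D) = exp(−0.000141 × 400) = 0.94516
R(E) = exp(−0.000640 × 400) = 0.77414
Parallel (A and B): 1 − (1 − 0.86416)(1 − 0.73286) = 0.96371
Series (C and D): 0.79485 × 0.94516 = 0.75126
Parallel ([0.75126] and E): 1 − (1 − 0.75126)(1 − 0.77414) = 0.94382
Series ([0.96371] and [0.94382]): 0.96371 × 0.94382 = 0.910

0.910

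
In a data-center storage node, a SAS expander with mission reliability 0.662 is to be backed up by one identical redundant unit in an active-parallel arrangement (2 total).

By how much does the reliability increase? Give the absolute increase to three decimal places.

R_before = 0.662
R_after = 1 − (1 − 0.662)^2 = 0.886
ΔR = 0.886 − 0.662 = 0.224

0.224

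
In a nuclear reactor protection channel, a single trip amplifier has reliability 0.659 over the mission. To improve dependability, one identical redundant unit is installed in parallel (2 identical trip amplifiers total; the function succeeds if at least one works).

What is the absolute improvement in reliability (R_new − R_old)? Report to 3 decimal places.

R_before = 0.659
R_after = 1 − (1 − 0.659)^2 = 0.884
ΔR = 0.884 − 0.659 = 0.225

0.225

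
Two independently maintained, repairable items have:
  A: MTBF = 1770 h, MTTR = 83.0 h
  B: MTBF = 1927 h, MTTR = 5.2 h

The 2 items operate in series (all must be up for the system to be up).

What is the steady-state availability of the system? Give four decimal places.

A(A) = MTBF/(MTBF+MTTR) = 1770/(1770+83.0) = 0.955208
A(B) = MTBF/(MTBF+MTTR) = 1927/(1927+5.2) = 0.997309
Series availability: 0.955208 × 0.997309 = 0.9526

0.9526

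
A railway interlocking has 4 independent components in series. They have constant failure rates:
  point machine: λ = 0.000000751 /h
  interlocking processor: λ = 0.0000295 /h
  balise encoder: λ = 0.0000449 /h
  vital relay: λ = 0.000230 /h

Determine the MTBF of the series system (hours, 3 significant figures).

Series of exponential components: λ_sys = Σ λ_i
λ_sys = 0.000000751 + 0.0000295 + 0.0000449 + 0.000230 = 3.0515e-04 /h
MTBF = 1 / λ_sys = 3280 h

3280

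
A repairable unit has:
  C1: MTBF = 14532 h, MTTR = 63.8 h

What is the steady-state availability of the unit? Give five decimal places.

0.99563

A(C1) = MTBF/(MTBF+MTTR) = 14532/(14532+63.8) = 0.99563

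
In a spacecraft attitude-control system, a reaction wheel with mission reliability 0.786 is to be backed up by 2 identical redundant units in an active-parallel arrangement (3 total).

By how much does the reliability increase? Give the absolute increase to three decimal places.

0.204

R_before = 0.786
R_after = 1 − (1 − 0.786)^3 = 0.990
ΔR = 0.990 − 0.786 = 0.204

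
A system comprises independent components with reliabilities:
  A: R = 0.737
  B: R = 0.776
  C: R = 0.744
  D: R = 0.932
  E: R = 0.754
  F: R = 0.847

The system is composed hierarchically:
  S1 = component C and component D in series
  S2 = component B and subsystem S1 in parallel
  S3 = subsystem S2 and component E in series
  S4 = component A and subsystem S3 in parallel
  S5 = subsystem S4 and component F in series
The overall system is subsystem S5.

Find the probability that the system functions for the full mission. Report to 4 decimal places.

0.7807

Series (C and D): 0.744000 × 0.932000 = 0.693408
Parallel (B and [0.693408]): 1 − (1 − 0.776000)(1 − 0.693408) = 0.931323
Series ([0.931323] and E): 0.931323 × 0.754000 = 0.702218
Parallel (A and [0.702218]): 1 − (1 − 0.737000)(1 − 0.702218) = 0.921683
Series ([0.921683] and F): 0.921683 × 0.847000 = 0.7807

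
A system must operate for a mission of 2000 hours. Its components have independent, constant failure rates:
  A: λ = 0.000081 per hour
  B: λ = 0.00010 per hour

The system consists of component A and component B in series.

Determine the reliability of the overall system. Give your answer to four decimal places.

0.6963

R(A) = exp(−0.000081 × 2000) = 0.850441
R(B) = exp(−0.00010 × 2000) = 0.818731
Series (A and B): 0.850441 × 0.818731 = 0.6963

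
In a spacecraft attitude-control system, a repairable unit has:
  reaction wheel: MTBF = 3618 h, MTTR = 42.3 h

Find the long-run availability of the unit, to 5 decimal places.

A(reaction wheel) = MTBF/(MTBF+MTTR) = 3618/(3618+42.3) = 0.98844

0.98844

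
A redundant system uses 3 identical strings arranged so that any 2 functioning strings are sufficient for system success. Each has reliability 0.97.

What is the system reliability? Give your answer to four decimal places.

R = Σ_{i=2}^{3} C(3,i) p^i (1−p)^{3−i} with p = 0.97
C(3,2)·0.97^2·0.03^1 = 0.084681
C(3,3)·0.97^3·0.03^0 = 0.912673
Sum = 0.9974

0.9974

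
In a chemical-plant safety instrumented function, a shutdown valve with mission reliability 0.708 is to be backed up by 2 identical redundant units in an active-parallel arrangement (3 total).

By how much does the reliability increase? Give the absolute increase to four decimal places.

0.2671

R_before = 0.708
R_after = 1 − (1 − 0.708)^3 = 0.9751
ΔR = 0.9751 − 0.708 = 0.2671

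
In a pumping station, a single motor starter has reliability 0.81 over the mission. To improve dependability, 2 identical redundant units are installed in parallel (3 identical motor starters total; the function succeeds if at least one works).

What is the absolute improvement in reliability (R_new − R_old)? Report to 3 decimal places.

0.183

R_before = 0.81
R_after = 1 − (1 − 0.81)^3 = 0.993
ΔR = 0.993 − 0.81 = 0.183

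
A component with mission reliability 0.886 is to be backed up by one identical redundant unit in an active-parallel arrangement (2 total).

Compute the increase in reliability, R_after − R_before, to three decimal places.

0.101

R_before = 0.886
R_after = 1 − (1 − 0.886)^2 = 0.987
ΔR = 0.987 − 0.886 = 0.101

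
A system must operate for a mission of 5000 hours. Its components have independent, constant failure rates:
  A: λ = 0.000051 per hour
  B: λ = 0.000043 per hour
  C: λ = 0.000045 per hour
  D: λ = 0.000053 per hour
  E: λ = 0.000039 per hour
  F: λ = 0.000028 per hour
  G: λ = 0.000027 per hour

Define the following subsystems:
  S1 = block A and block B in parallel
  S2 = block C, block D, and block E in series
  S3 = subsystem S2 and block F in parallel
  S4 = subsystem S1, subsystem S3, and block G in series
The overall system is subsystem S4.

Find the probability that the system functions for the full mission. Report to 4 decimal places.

0.7815

R(A) = exp(−0.000051 × 5000) = 0.774916
R(B) = exp(−0.000043 × 5000) = 0.806541
R(C) = exp(−0.000045 × 5000) = 0.798516
R(D) = exp(−0.000053 × 5000) = 0.767206
R(E) = exp(−0.000039 × 5000) = 0.822835
R(F) = exp(−0.000028 × 5000) = 0.869358
R(G) = exp(−0.000027 × 5000) = 0.873716
Parallel (A and B): 1 − (1 − 0.774916)(1 − 0.806541) = 0.956455
Series (C, D, and E): 0.798516 × 0.767206 × 0.822835 = 0.504090
Parallel ([0.504090] and F): 1 − (1 − 0.504090)(1 − 0.869358) = 0.935213
Series ([0.956455], [0.935213], and G): 0.956455 × 0.935213 × 0.873716 = 0.7815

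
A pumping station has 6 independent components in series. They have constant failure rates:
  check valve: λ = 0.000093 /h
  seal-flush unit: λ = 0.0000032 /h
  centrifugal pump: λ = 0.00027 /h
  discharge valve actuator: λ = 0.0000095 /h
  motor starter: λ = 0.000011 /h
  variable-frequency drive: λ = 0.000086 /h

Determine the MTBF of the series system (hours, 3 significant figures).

2120

Series of exponential components: λ_sys = Σ λ_i
λ_sys = 0.000093 + 0.0000032 + 0.00027 + 0.0000095 + 0.000011 + 0.000086 = 4.7270e-04 /h
MTBF = 1 / λ_sys = 2120 h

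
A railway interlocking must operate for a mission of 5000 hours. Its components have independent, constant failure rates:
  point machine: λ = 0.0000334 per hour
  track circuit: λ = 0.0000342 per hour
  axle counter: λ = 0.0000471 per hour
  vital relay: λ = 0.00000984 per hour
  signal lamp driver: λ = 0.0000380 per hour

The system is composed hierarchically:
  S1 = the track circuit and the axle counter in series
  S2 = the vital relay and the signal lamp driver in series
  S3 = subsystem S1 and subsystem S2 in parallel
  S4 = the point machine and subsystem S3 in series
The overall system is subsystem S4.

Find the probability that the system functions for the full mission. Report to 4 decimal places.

R(point machine) = exp(−0.0000334 × 5000) = 0.846200
R(track circuit) = exp(−0.0000342 × 5000) = 0.842822
R(axle counter) = exp(−0.0000471 × 5000) = 0.790176
R(vital relay) = exp(−0.00000984 × 5000) = 0.951991
R(signal lamp driver) = exp(−0.0000380 × 5000) = 0.826959
Series (track circuit and axle counter): 0.842822 × 0.790176 = 0.665978
Series (vital relay and signal lamp driver): 0.951991 × 0.826959 = 0.787258
Parallel ([0.665978] and [0.787258]): 1 − (1 − 0.665978)(1 − 0.787258) = 0.928939
Series (point machine and [0.928939]): 0.846200 × 0.928939 = 0.7861

0.7861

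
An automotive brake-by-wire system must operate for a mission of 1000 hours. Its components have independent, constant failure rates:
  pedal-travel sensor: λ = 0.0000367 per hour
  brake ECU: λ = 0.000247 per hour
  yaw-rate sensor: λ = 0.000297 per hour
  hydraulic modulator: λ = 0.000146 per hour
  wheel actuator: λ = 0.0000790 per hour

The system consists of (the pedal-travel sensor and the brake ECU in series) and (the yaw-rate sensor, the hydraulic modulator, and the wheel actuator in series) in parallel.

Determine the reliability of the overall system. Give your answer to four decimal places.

R(pedal-travel sensor) = exp(−0.0000367 × 1000) = 0.963965
R(brake ECU) = exp(−0.000247 × 1000) = 0.781141
R(yaw-rate sensor) = exp(−0.000297 × 1000) = 0.743044
R(hydraulic modulator) = exp(−0.000146 × 1000) = 0.864158
R(wheel actuator) = exp(−0.0000790 × 1000) = 0.924040
Series (pedal-travel sensor and brake ECU): 0.963965 × 0.781141 = 0.752993
Series (yaw-rate sensor, hydraulic modulator, and wheel actuator): 0.743044 × 0.864158 × 0.924040 = 0.593333
Parallel ([0.752993] and [0.593333]): 1 − (1 − 0.752993)(1 − 0.593333) = 0.8996

0.8996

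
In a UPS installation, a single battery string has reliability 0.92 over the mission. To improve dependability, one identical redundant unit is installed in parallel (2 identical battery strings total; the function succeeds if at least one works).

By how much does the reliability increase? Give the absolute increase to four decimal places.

0.0736

R_before = 0.92
R_after = 1 − (1 − 0.92)^2 = 0.9936
ΔR = 0.9936 − 0.92 = 0.0736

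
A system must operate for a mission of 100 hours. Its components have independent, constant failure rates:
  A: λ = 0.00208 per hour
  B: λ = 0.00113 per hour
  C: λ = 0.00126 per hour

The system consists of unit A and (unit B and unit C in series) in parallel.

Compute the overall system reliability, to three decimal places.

0.960

R(A) = exp(−0.00208 × 100) = 0.81221
R(B) = exp(−0.00113 × 100) = 0.89315
R(C) = exp(−0.00126 × 100) = 0.88161
Series (B and C): 0.89315 × 0.88161 = 0.78741
Parallel (A and [0.78741]): 1 − (1 − 0.81221)(1 − 0.78741) = 0.960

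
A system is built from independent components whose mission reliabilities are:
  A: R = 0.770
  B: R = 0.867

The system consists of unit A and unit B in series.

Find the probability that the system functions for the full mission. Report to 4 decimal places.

0.6676

Series (A and B): 0.770000 × 0.867000 = 0.6676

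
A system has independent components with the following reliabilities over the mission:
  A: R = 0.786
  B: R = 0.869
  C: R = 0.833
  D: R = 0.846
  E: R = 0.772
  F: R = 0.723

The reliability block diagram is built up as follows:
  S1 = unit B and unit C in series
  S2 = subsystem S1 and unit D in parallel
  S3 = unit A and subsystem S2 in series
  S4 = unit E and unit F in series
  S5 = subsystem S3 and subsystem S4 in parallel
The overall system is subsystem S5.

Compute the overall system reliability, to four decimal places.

Series (B and C): 0.869000 × 0.833000 = 0.723877
Parallel ([0.723877] and D): 1 − (1 − 0.723877)(1 − 0.846000) = 0.957477
Series (A and [0.957477]): 0.786000 × 0.957477 = 0.752577
Series (E and F): 0.772000 × 0.723000 = 0.558156
Parallel ([0.752577] and [0.558156]): 1 − (1 − 0.752577)(1 − 0.558156) = 0.8907

0.8907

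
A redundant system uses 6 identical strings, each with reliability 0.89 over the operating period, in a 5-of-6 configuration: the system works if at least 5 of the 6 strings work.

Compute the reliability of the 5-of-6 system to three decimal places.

R = Σ_{i=5}^{6} C(6,i) p^i (1−p)^{6−i} with p = 0.89
C(6,5)·0.89^5·0.11^1 = 0.36855
C(6,6)·0.89^6·0.11^0 = 0.49698
Sum = 0.866

0.866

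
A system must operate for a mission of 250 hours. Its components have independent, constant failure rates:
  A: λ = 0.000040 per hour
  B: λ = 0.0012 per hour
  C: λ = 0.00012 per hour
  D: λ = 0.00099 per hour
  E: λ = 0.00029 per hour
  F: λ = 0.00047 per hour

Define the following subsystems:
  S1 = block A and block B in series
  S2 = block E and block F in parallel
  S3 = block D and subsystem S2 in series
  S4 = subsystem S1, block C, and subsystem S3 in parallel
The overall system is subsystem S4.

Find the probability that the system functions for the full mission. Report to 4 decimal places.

R(A) = exp(−0.000040 × 250) = 0.990050
R(B) = exp(−0.0012 × 250) = 0.740818
R(C) = exp(−0.00012 × 250) = 0.970446
R(D) = exp(−0.00099 × 250) = 0.780750
R(E) = exp(−0.00029 × 250) = 0.930066
R(F) = exp(−0.00047 × 250) = 0.889141
Series (A and B): 0.990050 × 0.740818 = 0.733447
Parallel (E and F): 1 − (1 − 0.930066)(1 − 0.889141) = 0.992247
Series (D and [0.992247]): 0.780750 × 0.992247 = 0.774697
Parallel ([0.733447], C, and [0.774697]): 1 − (1 − 0.733447)(1 − 0.970446)(1 − 0.774697) = 0.9982

0.9982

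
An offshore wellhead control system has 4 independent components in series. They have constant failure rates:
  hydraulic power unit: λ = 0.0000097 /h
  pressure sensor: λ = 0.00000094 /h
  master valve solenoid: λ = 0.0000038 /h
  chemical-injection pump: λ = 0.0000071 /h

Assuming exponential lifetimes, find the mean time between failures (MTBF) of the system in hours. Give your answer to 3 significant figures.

Series of exponential components: λ_sys = Σ λ_i
λ_sys = 0.0000097 + 0.00000094 + 0.0000038 + 0.0000071 = 2.1540e-05 /h
MTBF = 1 / λ_sys = 46400 h

46400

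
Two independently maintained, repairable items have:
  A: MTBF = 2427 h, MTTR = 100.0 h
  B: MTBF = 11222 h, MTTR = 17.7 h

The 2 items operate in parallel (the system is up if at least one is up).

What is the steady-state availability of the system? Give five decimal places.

0.99994

A(A) = MTBF/(MTBF+MTTR) = 2427/(2427+100.0) = 0.960427
A(B) = MTBF/(MTBF+MTTR) = 11222/(11222+17.7) = 0.998425
Parallel availability: 1 − (1 − 0.960427)(1 − 0.998425) = 0.99994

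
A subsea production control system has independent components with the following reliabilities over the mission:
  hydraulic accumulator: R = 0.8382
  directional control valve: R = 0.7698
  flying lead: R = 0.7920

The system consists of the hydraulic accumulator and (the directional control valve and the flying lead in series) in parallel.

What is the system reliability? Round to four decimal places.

0.9368

Series (directional control valve and flying lead): 0.769800 × 0.792000 = 0.609682
Parallel (hydraulic accumulator and [0.609682]): 1 − (1 − 0.838200)(1 − 0.609682) = 0.9368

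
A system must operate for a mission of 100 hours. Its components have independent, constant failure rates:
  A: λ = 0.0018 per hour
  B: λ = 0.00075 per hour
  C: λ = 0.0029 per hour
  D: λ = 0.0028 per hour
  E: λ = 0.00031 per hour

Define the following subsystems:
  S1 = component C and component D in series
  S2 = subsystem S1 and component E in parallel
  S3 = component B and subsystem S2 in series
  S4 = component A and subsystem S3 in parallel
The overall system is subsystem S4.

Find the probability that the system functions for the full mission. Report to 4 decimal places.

0.9861

R(A) = exp(−0.0018 × 100) = 0.835270
R(B) = exp(−0.00075 × 100) = 0.927743
R(C) = exp(−0.0029 × 100) = 0.748264
R(D) = exp(−0.0028 × 100) = 0.755784
R(E) = exp(−0.00031 × 100) = 0.969476
Series (C and D): 0.748264 × 0.755784 = 0.565526
Parallel ([0.565526] and E): 1 − (1 − 0.565526)(1 − 0.969476) = 0.986738
Series (B and [0.986738]): 0.927743 × 0.986738 = 0.915439
Parallel (A and [0.915439]): 1 − (1 − 0.835270)(1 − 0.915439) = 0.9861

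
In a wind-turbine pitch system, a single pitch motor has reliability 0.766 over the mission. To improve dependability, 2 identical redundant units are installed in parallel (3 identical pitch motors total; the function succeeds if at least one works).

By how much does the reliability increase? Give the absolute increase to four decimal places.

0.2212

R_before = 0.766
R_after = 1 − (1 − 0.766)^3 = 0.9872
ΔR = 0.9872 − 0.766 = 0.2212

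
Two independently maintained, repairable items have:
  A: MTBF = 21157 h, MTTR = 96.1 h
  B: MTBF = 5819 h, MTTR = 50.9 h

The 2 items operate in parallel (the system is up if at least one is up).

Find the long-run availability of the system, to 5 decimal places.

0.99996

A(A) = MTBF/(MTBF+MTTR) = 21157/(21157+96.1) = 0.995478
A(B) = MTBF/(MTBF+MTTR) = 5819/(5819+50.9) = 0.991329
Parallel availability: 1 − (1 − 0.995478)(1 − 0.991329) = 0.99996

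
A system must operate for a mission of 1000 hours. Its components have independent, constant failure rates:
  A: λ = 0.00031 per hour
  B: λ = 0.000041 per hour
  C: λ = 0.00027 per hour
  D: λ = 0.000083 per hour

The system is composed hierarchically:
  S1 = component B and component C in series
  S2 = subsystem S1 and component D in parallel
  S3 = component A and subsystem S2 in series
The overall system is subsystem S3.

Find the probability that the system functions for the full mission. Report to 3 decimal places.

0.718

R(A) = exp(−0.00031 × 1000) = 0.73345
R(B) = exp(−0.000041 × 1000) = 0.95983
R(C) = exp(−0.00027 × 1000) = 0.76338
R(D) = exp(−0.000083 × 1000) = 0.92035
Series (B and C): 0.95983 × 0.76338 = 0.73272
Parallel ([0.73272] and D): 1 − (1 − 0.73272)(1 − 0.92035) = 0.97871
Series (A and [0.97871]): 0.73345 × 0.97871 = 0.718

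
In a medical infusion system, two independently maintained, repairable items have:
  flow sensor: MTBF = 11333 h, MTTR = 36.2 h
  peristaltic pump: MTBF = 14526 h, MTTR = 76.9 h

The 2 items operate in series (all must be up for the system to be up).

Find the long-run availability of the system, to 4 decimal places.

0.9916

A(flow sensor) = MTBF/(MTBF+MTTR) = 11333/(11333+36.2) = 0.996816
A(peristaltic pump) = MTBF/(MTBF+MTTR) = 14526/(14526+76.9) = 0.994734
Series availability: 0.996816 × 0.994734 = 0.9916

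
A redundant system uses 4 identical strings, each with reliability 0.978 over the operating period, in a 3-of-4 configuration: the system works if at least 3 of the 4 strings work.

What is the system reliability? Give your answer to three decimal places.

0.997

R = Σ_{i=3}^{4} C(4,i) p^i (1−p)^{4−i} with p = 0.978
C(4,3)·0.978^3·0.022^1 = 0.08232
C(4,4)·0.978^4·0.022^0 = 0.91486
Sum = 0.997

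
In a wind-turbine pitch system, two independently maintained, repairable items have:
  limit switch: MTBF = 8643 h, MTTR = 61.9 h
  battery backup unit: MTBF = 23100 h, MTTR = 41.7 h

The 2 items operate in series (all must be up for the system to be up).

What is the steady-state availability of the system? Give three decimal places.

A(limit switch) = MTBF/(MTBF+MTTR) = 8643/(8643+61.9) = 0.992889
A(battery backup unit) = MTBF/(MTBF+MTTR) = 23100/(23100+41.7) = 0.998198
Series availability: 0.992889 × 0.998198 = 0.991

0.991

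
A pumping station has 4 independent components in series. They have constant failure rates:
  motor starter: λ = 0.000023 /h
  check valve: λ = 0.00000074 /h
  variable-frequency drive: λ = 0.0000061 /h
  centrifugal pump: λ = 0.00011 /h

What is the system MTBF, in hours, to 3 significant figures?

7150

Series of exponential components: λ_sys = Σ λ_i
λ_sys = 0.000023 + 0.00000074 + 0.0000061 + 0.00011 = 1.3984e-04 /h
MTBF = 1 / λ_sys = 7150 h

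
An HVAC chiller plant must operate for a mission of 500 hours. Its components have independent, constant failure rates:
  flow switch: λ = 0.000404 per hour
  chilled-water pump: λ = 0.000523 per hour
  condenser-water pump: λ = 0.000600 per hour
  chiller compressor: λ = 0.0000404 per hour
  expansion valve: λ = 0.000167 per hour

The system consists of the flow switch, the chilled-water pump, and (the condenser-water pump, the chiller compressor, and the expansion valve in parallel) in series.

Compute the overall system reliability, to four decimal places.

R(flow switch) = exp(−0.000404 × 500) = 0.817095
R(chilled-water pump) = exp(−0.000523 × 500) = 0.769896
R(condenser-water pump) = exp(−0.000600 × 500) = 0.740818
R(chiller compressor) = exp(−0.0000404 × 500) = 0.980003
R(expansion valve) = exp(−0.000167 × 500) = 0.919891
Parallel (condenser-water pump, chiller compressor, and expansion valve): 1 − (1 − 0.740818)(1 − 0.980003)(1 − 0.919891) = 0.999585
Series (flow switch, chilled-water pump, and [0.999585]): 0.817095 × 0.769896 × 0.999585 = 0.6288

0.6288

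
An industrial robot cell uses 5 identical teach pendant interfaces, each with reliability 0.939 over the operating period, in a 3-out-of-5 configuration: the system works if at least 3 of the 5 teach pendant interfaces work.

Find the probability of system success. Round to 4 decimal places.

R = Σ_{i=3}^{5} C(5,i) p^i (1−p)^{5−i} with p = 0.939
C(5,3)·0.939^3·0.061^2 = 0.030807
C(5,4)·0.939^4·0.061^1 = 0.237117
C(5,5)·0.939^5·0.061^0 = 0.730009
Sum = 0.9979

0.9979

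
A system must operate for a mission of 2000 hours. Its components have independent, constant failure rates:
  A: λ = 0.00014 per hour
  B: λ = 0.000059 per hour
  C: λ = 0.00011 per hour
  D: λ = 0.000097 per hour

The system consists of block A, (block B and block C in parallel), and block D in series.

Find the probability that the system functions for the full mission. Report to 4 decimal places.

0.6088

R(A) = exp(−0.00014 × 2000) = 0.755784
R(B) = exp(−0.000059 × 2000) = 0.888696
R(C) = exp(−0.00011 × 2000) = 0.802519
R(D) = exp(−0.000097 × 2000) = 0.823658
Parallel (B and C): 1 − (1 − 0.888696)(1 − 0.802519) = 0.978020
Series (A, [0.978020], and D): 0.755784 × 0.978020 × 0.823658 = 0.6088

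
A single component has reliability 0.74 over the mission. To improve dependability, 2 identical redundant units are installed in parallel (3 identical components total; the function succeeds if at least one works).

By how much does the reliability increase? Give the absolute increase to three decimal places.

0.242

R_before = 0.74
R_after = 1 − (1 − 0.74)^3 = 0.982
ΔR = 0.982 − 0.74 = 0.242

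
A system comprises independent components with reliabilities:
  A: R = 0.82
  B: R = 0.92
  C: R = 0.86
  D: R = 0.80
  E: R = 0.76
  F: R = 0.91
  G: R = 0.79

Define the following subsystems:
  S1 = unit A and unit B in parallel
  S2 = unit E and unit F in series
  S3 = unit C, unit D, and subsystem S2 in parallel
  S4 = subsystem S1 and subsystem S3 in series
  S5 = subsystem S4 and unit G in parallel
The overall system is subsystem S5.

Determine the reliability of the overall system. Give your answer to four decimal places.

0.9952

Parallel (A and B): 1 − (1 − 0.820000)(1 − 0.920000) = 0.985600
Series (E and F): 0.760000 × 0.910000 = 0.691600
Parallel (C, D, and [0.691600]): 1 − (1 − 0.860000)(1 − 0.800000)(1 − 0.691600) = 0.991365
Series ([0.985600] and [0.991365]): 0.985600 × 0.991365 = 0.977089
Parallel ([0.977089] and G): 1 − (1 − 0.977089)(1 − 0.790000) = 0.9952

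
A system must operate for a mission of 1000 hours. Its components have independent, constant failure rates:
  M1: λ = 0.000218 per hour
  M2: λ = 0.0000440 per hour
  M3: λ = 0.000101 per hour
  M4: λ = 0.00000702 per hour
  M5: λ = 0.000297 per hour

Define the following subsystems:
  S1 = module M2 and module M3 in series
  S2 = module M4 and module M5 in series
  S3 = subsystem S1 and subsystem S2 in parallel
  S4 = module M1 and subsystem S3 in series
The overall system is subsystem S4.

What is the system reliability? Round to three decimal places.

R(M1) = exp(−0.000218 × 1000) = 0.80413
R(M2) = exp(−0.0000440 × 1000) = 0.95695
R(M3) = exp(−0.000101 × 1000) = 0.90393
R(M4) = exp(−0.00000702 × 1000) = 0.99300
R(M5) = exp(−0.000297 × 1000) = 0.74304
Series (M2 and M3): 0.95695 × 0.90393 = 0.86502
Series (M4 and M5): 0.99300 × 0.74304 = 0.73784
Parallel ([0.86502] and [0.73784]): 1 − (1 − 0.86502)(1 − 0.73784) = 0.96461
Series (M1 and [0.96461]): 0.80413 × 0.96461 = 0.776

0.776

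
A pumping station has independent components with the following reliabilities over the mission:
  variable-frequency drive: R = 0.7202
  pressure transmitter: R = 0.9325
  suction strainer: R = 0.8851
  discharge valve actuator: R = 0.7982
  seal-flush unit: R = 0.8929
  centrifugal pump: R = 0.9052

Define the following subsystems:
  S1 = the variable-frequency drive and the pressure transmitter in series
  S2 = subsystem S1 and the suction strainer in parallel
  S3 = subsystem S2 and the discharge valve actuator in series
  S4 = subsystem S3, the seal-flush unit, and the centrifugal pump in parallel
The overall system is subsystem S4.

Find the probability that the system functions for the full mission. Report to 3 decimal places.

Series (variable-frequency drive and pressure transmitter): 0.72020 × 0.93250 = 0.67159
Parallel ([0.67159] and suction strainer): 1 − (1 − 0.67159)(1 − 0.88510) = 0.96227
Series ([0.96227] and discharge valve actuator): 0.96227 × 0.79820 = 0.76808
Parallel ([0.76808], seal-flush unit, and centrifugal pump): 1 − (1 − 0.76808)(1 − 0.89290)(1 − 0.90520) = 0.998

0.998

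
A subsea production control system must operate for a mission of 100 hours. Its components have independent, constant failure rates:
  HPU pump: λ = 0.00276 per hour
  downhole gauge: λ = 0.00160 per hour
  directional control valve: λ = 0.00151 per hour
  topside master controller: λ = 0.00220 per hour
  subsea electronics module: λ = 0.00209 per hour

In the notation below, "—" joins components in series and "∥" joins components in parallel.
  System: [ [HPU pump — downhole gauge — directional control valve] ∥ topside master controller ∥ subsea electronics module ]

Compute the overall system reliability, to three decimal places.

0.983

R(HPU pump) = exp(−0.00276 × 100) = 0.75881
R(downhole gauge) = exp(−0.00160 × 100) = 0.85214
R(directional control valve) = exp(−0.00151 × 100) = 0.85985
R(topside master controller) = exp(−0.00220 × 100) = 0.80252
R(subsea electronics module) = exp(−0.00209 × 100) = 0.81140
Series (HPU pump, downhole gauge, and directional control valve): 0.75881 × 0.85214 × 0.85985 = 0.55599
Parallel ([0.55599], topside master controller, and subsea electronics module): 1 − (1 − 0.55599)(1 − 0.80252)(1 − 0.81140) = 0.983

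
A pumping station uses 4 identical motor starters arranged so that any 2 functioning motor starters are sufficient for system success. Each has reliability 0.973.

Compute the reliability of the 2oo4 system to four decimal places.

0.9999

R = Σ_{i=2}^{4} C(4,i) p^i (1−p)^{4−i} with p = 0.973
C(4,2)·0.973^2·0.027^2 = 0.004141
C(4,3)·0.973^3·0.027^1 = 0.099486
C(4,4)·0.973^4·0.027^0 = 0.896296
Sum = 0.9999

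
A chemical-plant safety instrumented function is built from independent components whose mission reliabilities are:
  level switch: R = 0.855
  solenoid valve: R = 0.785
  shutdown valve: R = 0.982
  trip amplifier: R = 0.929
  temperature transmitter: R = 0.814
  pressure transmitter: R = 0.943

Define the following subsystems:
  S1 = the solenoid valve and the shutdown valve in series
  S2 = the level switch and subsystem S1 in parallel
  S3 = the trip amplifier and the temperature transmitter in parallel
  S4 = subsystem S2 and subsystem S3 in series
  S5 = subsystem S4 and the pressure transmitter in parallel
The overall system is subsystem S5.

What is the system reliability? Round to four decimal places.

0.9974

Series (solenoid valve and shutdown valve): 0.785000 × 0.982000 = 0.770870
Parallel (level switch and [0.770870]): 1 − (1 − 0.855000)(1 − 0.770870) = 0.966776
Parallel (trip amplifier and temperature transmitter): 1 − (1 − 0.929000)(1 − 0.814000) = 0.986794
Series ([0.966776] and [0.986794]): 0.966776 × 0.986794 = 0.954009
Parallel ([0.954009] and pressure transmitter): 1 − (1 − 0.954009)(1 − 0.943000) = 0.9974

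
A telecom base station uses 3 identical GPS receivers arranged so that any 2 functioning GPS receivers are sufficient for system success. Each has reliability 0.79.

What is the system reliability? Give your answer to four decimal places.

R = Σ_{i=2}^{3} C(3,i) p^i (1−p)^{3−i} with p = 0.79
C(3,2)·0.79^2·0.21^1 = 0.393183
C(3,3)·0.79^3·0.21^0 = 0.493039
Sum = 0.8862

0.8862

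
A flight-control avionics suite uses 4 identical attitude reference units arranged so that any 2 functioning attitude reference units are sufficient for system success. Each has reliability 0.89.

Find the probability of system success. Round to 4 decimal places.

0.9951

R = Σ_{i=2}^{4} C(4,i) p^i (1−p)^{4−i} with p = 0.89
C(4,2)·0.89^2·0.11^2 = 0.057506
C(4,3)·0.89^3·0.11^1 = 0.310186
C(4,4)·0.89^4·0.11^0 = 0.627422
Sum = 0.9951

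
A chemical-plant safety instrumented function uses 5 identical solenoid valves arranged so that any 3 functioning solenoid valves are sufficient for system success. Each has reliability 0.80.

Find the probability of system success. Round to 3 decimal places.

R = Σ_{i=3}^{5} C(5,i) p^i (1−p)^{5−i} with p = 0.80
C(5,3)·0.80^3·0.20^2 = 0.20480
C(5,4)·0.80^4·0.20^1 = 0.40960
C(5,5)·0.80^5·0.20^0 = 0.32768
Sum = 0.942

0.942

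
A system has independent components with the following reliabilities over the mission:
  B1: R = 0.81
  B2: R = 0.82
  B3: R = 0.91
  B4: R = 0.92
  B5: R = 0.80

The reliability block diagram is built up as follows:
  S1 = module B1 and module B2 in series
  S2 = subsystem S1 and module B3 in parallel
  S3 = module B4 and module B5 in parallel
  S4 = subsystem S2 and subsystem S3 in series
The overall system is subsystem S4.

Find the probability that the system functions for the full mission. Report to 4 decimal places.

0.9543

Series (B1 and B2): 0.810000 × 0.820000 = 0.664200
Parallel ([0.664200] and B3): 1 − (1 − 0.664200)(1 − 0.910000) = 0.969778
Parallel (B4 and B5): 1 − (1 − 0.920000)(1 − 0.800000) = 0.984000
Series ([0.969778] and [0.984000]): 0.969778 × 0.984000 = 0.9543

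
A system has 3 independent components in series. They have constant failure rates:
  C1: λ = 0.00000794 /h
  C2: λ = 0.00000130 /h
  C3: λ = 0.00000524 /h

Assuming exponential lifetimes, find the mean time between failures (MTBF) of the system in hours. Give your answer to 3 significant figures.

69100

Series of exponential components: λ_sys = Σ λ_i
λ_sys = 0.00000794 + 0.00000130 + 0.00000524 = 1.4480e-05 /h
MTBF = 1 / λ_sys = 69100 h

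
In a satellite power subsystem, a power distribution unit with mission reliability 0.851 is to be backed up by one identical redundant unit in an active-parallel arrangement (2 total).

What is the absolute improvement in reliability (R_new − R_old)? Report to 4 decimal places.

R_before = 0.851
R_after = 1 − (1 − 0.851)^2 = 0.9778
ΔR = 0.9778 − 0.851 = 0.1268

0.1268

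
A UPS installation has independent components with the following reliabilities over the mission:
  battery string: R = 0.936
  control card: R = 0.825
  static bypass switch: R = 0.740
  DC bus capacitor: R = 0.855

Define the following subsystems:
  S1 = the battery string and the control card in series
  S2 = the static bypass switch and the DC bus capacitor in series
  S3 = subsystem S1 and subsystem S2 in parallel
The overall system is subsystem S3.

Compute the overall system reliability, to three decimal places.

0.916

Series (battery string and control card): 0.93600 × 0.82500 = 0.77220
Series (static bypass switch and DC bus capacitor): 0.74000 × 0.85500 = 0.63270
Parallel ([0.77220] and [0.63270]): 1 − (1 − 0.77220)(1 − 0.63270) = 0.916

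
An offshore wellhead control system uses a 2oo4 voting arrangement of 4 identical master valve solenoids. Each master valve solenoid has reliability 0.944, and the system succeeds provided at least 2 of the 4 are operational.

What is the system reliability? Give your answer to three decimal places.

0.999

R = Σ_{i=2}^{4} C(4,i) p^i (1−p)^{4−i} with p = 0.944
C(4,2)·0.944^2·0.056^2 = 0.01677
C(4,3)·0.944^3·0.056^1 = 0.18844
C(4,4)·0.944^4·0.056^0 = 0.79412
Sum = 0.999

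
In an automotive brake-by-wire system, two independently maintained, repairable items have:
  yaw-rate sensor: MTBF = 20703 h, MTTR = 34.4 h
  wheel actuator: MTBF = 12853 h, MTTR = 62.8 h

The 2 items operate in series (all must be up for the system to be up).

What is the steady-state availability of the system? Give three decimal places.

0.993

A(yaw-rate sensor) = MTBF/(MTBF+MTTR) = 20703/(20703+34.4) = 0.998341
A(wheel actuator) = MTBF/(MTBF+MTTR) = 12853/(12853+62.8) = 0.995138
Series availability: 0.998341 × 0.995138 = 0.993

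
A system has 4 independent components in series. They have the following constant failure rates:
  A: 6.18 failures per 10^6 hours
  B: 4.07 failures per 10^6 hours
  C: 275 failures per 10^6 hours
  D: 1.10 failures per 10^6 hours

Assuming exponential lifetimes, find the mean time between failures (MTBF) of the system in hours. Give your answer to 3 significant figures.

3490

Series of exponential components: λ_sys = Σ λ_i
λ_sys = 0.00000618 + 0.00000407 + 0.000275 + 0.00000110 = 2.8635e-04 /h
MTBF = 1 / λ_sys = 3490 h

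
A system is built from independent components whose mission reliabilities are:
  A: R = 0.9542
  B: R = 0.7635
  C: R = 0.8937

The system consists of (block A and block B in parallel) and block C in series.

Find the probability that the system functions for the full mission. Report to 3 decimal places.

Parallel (A and B): 1 − (1 − 0.95420)(1 − 0.76350) = 0.98917
Series ([0.98917] and C): 0.98917 × 0.89370 = 0.884

0.884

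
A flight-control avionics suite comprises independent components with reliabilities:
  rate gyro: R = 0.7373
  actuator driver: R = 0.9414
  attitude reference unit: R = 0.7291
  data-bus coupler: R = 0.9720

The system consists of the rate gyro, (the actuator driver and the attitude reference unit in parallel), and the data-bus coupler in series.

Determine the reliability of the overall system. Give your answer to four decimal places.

Parallel (actuator driver and attitude reference unit): 1 − (1 − 0.941400)(1 − 0.729100) = 0.984125
Series (rate gyro, [0.984125], and data-bus coupler): 0.737300 × 0.984125 × 0.972000 = 0.7053

0.7053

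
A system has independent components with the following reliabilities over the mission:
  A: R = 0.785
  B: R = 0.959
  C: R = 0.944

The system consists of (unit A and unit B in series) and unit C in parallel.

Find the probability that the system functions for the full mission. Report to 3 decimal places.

0.986

Series (A and B): 0.78500 × 0.95900 = 0.75282
Parallel ([0.75282] and C): 1 − (1 − 0.75282)(1 − 0.94400) = 0.986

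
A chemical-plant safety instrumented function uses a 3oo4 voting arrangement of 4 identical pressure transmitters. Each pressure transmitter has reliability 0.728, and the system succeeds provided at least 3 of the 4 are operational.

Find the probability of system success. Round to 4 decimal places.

R = Σ_{i=3}^{4} C(4,i) p^i (1−p)^{4−i} with p = 0.728
C(4,3)·0.728^3·0.272^1 = 0.419781
C(4,4)·0.728^4·0.272^0 = 0.280883
Sum = 0.7007

0.7007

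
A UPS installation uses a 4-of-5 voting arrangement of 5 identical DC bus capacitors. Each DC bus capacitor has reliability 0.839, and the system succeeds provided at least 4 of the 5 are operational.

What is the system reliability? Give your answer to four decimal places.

0.8146

R = Σ_{i=4}^{5} C(5,i) p^i (1−p)^{5−i} with p = 0.839
C(5,4)·0.839^4·0.161^1 = 0.398881
C(5,5)·0.839^5·0.161^0 = 0.415729
Sum = 0.8146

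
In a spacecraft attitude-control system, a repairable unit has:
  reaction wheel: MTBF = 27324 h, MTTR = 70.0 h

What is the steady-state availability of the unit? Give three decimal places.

0.997

A(reaction wheel) = MTBF/(MTBF+MTTR) = 27324/(27324+70.0) = 0.997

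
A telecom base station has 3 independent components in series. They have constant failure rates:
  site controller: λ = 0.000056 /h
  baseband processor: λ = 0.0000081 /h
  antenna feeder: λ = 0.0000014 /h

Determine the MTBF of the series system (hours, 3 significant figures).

Series of exponential components: λ_sys = Σ λ_i
λ_sys = 0.000056 + 0.0000081 + 0.0000014 = 6.5500e-05 /h
MTBF = 1 / λ_sys = 15300 h

15300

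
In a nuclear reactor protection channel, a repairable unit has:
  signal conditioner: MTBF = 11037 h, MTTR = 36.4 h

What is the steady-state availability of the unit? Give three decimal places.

A(signal conditioner) = MTBF/(MTBF+MTTR) = 11037/(11037+36.4) = 0.997

0.997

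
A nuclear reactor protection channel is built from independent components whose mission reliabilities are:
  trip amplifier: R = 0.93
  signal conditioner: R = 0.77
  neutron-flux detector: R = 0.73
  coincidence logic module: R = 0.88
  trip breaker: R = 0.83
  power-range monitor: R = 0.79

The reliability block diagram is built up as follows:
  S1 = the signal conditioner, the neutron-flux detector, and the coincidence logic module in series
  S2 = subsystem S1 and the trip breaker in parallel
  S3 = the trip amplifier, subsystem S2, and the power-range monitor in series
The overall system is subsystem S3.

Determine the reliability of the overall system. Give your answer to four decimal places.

0.6716

Series (signal conditioner, neutron-flux detector, and coincidence logic module): 0.770000 × 0.730000 × 0.880000 = 0.494648
Parallel ([0.494648] and trip breaker): 1 − (1 − 0.494648)(1 − 0.830000) = 0.914090
Series (trip amplifier, [0.914090], and power-range monitor): 0.930000 × 0.914090 × 0.790000 = 0.6716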